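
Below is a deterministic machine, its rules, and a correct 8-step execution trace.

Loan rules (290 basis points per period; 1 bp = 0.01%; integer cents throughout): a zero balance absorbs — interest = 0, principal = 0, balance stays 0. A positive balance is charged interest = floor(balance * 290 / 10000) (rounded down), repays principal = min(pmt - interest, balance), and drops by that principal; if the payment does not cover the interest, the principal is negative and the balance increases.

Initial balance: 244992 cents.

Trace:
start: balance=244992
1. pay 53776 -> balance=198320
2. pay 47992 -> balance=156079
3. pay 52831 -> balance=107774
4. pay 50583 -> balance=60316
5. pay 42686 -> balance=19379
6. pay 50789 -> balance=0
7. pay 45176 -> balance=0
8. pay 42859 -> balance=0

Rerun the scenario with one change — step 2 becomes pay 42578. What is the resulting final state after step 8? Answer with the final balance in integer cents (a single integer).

0

(re-executing from step 2 with the substitution; state before step 2: balance=198320)
2. pay 42578 -> balance=161493
3. pay 52831 -> balance=113345
4. pay 50583 -> balance=66049
5. pay 42686 -> balance=25278
6. pay 50789 -> balance=0
7. pay 45176 -> balance=0
8. pay 42859 -> balance=0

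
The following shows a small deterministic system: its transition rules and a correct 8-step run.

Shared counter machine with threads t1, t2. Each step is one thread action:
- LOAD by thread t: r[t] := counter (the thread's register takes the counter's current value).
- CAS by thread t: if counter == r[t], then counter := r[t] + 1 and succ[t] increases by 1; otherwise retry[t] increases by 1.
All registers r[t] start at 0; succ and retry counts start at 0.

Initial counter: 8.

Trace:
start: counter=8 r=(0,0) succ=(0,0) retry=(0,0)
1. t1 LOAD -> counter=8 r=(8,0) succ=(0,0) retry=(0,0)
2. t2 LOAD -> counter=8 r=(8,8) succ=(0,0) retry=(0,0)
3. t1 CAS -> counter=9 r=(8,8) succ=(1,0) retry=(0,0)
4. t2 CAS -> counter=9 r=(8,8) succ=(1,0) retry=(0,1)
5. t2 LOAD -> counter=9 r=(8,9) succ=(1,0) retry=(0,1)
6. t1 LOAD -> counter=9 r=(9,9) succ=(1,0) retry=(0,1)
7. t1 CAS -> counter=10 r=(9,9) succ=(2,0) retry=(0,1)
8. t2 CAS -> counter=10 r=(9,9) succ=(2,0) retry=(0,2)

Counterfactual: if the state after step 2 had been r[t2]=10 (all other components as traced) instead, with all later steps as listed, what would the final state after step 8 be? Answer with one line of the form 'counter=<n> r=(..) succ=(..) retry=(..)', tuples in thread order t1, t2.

counter=10 r=(9,9) succ=(2,0) retry=(0,2)

state after step 2 := counter=8 r=(8,10) succ=(0,0) retry=(0,0)
3. t1 CAS -> counter=9 r=(8,10) succ=(1,0) retry=(0,0)
4. t2 CAS -> counter=9 r=(8,10) succ=(1,0) retry=(0,1)
5. t2 LOAD -> counter=9 r=(8,9) succ=(1,0) retry=(0,1)
6. t1 LOAD -> counter=9 r=(9,9) succ=(1,0) retry=(0,1)
7. t1 CAS -> counter=10 r=(9,9) succ=(2,0) retry=(0,1)
8. t2 CAS -> counter=10 r=(9,9) succ=(2,0) retry=(0,2)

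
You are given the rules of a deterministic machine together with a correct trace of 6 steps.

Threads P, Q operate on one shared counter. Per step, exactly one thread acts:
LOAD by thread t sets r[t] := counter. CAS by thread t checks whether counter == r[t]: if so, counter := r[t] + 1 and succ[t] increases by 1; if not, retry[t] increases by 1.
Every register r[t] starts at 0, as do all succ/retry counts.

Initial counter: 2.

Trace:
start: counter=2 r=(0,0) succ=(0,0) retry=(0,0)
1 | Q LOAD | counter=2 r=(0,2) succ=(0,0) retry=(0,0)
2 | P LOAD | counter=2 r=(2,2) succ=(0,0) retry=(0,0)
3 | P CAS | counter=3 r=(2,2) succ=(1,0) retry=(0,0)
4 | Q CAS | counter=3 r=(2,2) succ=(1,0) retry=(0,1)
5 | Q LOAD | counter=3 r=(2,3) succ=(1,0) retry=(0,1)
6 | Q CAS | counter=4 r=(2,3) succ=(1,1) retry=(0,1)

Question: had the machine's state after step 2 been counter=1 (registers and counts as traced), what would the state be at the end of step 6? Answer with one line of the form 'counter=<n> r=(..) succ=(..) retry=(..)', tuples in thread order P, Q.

counter=2 r=(2,1) succ=(0,1) retry=(1,1)

state after step 2 := counter=1 r=(2,2) succ=(0,0) retry=(0,0)
3 | P CAS | counter=1 r=(2,2) succ=(0,0) retry=(1,0)
4 | Q CAS | counter=1 r=(2,2) succ=(0,0) retry=(1,1)
5 | Q LOAD | counter=1 r=(2,1) succ=(0,0) retry=(1,1)
6 | Q CAS | counter=2 r=(2,1) succ=(0,1) retry=(1,1)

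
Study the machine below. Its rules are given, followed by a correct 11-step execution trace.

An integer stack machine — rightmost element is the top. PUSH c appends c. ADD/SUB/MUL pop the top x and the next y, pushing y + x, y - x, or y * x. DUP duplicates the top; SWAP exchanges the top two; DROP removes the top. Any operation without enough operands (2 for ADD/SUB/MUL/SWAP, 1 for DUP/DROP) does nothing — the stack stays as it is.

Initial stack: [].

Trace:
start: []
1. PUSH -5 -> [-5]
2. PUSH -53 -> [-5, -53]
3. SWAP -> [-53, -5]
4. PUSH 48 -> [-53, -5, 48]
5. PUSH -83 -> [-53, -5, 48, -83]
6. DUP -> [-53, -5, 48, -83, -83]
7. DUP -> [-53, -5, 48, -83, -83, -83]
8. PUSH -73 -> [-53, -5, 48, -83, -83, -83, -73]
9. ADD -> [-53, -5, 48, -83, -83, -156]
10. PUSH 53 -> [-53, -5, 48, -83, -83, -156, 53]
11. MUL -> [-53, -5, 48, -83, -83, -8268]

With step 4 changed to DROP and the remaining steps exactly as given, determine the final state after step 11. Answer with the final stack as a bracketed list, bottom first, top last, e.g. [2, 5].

(re-executing from step 4 with the substitution; state before step 4: [-53, -5])
4. DROP -> [-53]
5. PUSH -83 -> [-53, -83]
6. DUP -> [-53, -83, -83]
7. DUP -> [-53, -83, -83, -83]
8. PUSH -73 -> [-53, -83, -83, -83, -73]
9. ADD -> [-53, -83, -83, -156]
10. PUSH 53 -> [-53, -83, -83, -156, 53]
11. MUL -> [-53, -83, -83, -8268]

[-53, -83, -83, -8268]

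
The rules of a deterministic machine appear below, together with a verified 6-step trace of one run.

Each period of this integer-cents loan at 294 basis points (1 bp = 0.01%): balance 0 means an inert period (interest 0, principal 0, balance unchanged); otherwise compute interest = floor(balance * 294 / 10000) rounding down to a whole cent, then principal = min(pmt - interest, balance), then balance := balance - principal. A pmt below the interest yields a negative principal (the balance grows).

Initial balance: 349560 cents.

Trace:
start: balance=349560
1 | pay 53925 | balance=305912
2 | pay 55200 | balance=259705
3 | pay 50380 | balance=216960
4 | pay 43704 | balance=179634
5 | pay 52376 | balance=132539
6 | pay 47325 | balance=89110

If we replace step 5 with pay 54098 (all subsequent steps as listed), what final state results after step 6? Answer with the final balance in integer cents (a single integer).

(re-executing from step 5 with the substitution; state before step 5: balance=179634)
5 | pay 54098 | balance=130817
6 | pay 47325 | balance=87338

87338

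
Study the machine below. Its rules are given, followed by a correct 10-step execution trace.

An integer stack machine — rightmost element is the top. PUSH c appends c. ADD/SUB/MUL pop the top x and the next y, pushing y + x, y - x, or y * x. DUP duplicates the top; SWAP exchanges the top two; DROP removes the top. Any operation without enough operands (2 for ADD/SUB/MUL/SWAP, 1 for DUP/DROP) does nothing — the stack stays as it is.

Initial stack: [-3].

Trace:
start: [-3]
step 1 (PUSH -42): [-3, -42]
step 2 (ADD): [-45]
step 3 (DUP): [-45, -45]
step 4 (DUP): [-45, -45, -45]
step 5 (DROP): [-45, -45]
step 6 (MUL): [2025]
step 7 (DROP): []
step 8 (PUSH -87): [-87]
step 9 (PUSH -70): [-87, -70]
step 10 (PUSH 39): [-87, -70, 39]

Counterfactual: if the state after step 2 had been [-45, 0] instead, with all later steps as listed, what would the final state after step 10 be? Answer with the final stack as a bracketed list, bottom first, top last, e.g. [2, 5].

state after step 2 := [-45, 0]
step 3 (DUP): [-45, 0, 0]
step 4 (DUP): [-45, 0, 0, 0]
step 5 (DROP): [-45, 0, 0]
step 6 (MUL): [-45, 0]
step 7 (DROP): [-45]
step 8 (PUSH -87): [-45, -87]
step 9 (PUSH -70): [-45, -87, -70]
step 10 (PUSH 39): [-45, -87, -70, 39]

[-45, -87, -70, 39]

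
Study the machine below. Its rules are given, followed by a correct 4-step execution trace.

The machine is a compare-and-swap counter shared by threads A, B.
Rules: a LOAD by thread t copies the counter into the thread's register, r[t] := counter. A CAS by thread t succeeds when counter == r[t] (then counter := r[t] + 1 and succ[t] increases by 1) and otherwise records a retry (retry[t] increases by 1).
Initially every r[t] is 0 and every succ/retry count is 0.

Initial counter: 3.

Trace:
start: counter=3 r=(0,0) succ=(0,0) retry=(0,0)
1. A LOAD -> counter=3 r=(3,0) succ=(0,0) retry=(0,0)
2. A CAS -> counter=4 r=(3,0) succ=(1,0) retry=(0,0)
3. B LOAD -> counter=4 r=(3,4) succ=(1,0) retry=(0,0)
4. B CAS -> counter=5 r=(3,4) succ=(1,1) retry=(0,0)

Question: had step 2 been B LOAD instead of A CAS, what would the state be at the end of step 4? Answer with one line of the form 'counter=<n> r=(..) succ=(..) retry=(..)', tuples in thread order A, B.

counter=4 r=(3,3) succ=(0,1) retry=(0,0)

(re-executing from step 2 with the substitution; state before step 2: counter=3 r=(3,0) succ=(0,0) retry=(0,0))
2. B LOAD -> counter=3 r=(3,3) succ=(0,0) retry=(0,0)
3. B LOAD -> counter=3 r=(3,3) succ=(0,0) retry=(0,0)
4. B CAS -> counter=4 r=(3,3) succ=(0,1) retry=(0,0)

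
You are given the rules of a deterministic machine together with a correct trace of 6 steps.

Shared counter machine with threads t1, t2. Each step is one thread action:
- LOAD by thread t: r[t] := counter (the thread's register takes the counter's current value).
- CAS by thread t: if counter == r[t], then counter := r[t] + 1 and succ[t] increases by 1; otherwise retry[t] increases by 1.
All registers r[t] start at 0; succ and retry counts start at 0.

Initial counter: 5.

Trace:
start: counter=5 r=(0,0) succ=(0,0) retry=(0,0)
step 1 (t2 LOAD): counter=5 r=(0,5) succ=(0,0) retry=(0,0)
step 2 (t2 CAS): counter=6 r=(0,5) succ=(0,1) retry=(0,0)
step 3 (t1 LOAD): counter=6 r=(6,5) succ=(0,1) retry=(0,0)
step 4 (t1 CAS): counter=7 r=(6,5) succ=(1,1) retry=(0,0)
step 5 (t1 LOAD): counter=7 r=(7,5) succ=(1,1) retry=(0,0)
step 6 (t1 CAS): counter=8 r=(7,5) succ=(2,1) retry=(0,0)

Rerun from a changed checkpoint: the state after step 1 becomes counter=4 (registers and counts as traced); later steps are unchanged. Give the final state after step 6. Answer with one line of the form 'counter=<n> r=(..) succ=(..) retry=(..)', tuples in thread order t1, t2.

counter=6 r=(5,5) succ=(2,0) retry=(0,1)

state after step 1 := counter=4 r=(0,5) succ=(0,0) retry=(0,0)
step 2 (t2 CAS): counter=4 r=(0,5) succ=(0,0) retry=(0,1)
step 3 (t1 LOAD): counter=4 r=(4,5) succ=(0,0) retry=(0,1)
step 4 (t1 CAS): counter=5 r=(4,5) succ=(1,0) retry=(0,1)
step 5 (t1 LOAD): counter=5 r=(5,5) succ=(1,0) retry=(0,1)
step 6 (t1 CAS): counter=6 r=(5,5) succ=(2,0) retry=(0,1)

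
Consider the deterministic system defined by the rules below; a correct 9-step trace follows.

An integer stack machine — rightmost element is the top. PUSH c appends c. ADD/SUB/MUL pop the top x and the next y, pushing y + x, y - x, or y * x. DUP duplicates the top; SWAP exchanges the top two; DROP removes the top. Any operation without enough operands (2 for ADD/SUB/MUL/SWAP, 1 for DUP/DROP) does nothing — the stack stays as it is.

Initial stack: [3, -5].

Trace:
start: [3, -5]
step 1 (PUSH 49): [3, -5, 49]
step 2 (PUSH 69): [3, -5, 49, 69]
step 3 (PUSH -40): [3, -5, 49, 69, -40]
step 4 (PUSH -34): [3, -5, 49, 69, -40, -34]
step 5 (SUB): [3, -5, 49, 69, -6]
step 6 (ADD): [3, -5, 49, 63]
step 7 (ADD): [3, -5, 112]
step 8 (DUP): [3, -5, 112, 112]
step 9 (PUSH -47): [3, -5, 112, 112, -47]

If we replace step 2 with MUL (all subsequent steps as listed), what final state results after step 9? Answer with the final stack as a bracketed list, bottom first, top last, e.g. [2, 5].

(re-executing from step 2 with the substitution; state before step 2: [3, -5, 49])
step 2 (MUL): [3, -245]
step 3 (PUSH -40): [3, -245, -40]
step 4 (PUSH -34): [3, -245, -40, -34]
step 5 (SUB): [3, -245, -6]
step 6 (ADD): [3, -251]
step 7 (ADD): [-248]
step 8 (DUP): [-248, -248]
step 9 (PUSH -47): [-248, -248, -47]

[-248, -248, -47]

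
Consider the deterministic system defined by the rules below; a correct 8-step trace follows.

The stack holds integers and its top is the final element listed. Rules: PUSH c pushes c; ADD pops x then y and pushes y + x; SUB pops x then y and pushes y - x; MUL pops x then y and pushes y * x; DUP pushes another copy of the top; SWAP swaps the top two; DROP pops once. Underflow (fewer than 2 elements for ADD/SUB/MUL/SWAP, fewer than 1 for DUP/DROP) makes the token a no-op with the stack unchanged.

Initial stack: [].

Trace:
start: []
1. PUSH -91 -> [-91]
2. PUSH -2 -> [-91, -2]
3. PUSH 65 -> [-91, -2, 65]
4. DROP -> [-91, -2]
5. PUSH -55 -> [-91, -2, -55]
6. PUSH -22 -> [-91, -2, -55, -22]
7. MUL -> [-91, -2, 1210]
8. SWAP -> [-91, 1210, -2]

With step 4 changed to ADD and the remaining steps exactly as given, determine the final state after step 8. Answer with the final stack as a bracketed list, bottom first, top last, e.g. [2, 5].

[-91, 1210, 63]

(re-executing from step 4 with the substitution; state before step 4: [-91, -2, 65])
4. ADD -> [-91, 63]
5. PUSH -55 -> [-91, 63, -55]
6. PUSH -22 -> [-91, 63, -55, -22]
7. MUL -> [-91, 63, 1210]
8. SWAP -> [-91, 1210, 63]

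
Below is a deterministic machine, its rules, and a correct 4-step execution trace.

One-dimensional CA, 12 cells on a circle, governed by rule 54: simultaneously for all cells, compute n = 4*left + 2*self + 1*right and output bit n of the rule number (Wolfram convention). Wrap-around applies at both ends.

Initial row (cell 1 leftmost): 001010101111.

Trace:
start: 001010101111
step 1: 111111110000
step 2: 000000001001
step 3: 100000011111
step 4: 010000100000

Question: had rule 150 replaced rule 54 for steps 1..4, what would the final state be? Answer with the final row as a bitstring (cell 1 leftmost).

011101110111

(re-executing steps 1..4 under rule 150; state before step 1: 001010101111)
step 1: 111010100110
step 2: 010010111000
step 3: 111110010100
step 4: 011101110111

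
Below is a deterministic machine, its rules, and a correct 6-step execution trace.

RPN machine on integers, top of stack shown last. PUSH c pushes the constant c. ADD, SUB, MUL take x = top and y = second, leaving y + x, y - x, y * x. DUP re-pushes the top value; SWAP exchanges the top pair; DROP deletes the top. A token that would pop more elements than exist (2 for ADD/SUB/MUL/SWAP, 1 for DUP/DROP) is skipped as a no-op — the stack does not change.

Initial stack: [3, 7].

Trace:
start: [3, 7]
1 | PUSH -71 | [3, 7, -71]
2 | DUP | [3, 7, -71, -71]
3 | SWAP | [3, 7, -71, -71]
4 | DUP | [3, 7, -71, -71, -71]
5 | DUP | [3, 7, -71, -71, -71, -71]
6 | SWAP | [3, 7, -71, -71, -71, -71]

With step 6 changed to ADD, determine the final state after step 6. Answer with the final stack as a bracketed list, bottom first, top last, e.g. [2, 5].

[3, 7, -71, -71, -142]

(re-executing from step 6 with the substitution; state before step 6: [3, 7, -71, -71, -71, -71])
6 | ADD | [3, 7, -71, -71, -142]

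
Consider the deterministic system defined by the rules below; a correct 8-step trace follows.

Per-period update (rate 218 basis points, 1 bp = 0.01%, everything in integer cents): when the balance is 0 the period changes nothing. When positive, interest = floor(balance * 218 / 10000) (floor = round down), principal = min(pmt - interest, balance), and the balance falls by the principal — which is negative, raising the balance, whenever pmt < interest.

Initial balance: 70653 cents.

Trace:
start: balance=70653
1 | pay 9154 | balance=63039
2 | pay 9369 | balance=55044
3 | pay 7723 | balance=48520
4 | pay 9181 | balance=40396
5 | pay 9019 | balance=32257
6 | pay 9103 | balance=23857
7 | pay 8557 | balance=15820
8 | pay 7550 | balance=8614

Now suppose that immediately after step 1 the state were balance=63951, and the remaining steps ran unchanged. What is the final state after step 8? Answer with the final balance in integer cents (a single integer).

state after step 1 := balance=63951
2 | pay 9369 | balance=55976
3 | pay 7723 | balance=49473
4 | pay 9181 | balance=41370
5 | pay 9019 | balance=33252
6 | pay 9103 | balance=24873
7 | pay 8557 | balance=16858
8 | pay 7550 | balance=9675

9675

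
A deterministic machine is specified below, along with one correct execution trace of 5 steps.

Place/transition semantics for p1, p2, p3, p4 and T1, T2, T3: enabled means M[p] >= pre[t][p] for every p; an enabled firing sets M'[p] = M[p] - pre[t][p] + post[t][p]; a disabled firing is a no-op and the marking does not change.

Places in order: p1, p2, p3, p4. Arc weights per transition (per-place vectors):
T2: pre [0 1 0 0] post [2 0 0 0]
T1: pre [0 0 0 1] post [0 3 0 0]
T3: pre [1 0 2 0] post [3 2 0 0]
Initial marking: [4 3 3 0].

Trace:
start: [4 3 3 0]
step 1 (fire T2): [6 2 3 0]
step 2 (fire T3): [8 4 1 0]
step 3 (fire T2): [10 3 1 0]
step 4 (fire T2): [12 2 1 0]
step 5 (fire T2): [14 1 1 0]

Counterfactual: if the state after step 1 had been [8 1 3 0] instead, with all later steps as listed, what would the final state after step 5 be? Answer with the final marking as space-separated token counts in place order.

16 0 1 0

state after step 1 := [8 1 3 0]
step 2 (fire T3): [10 3 1 0]
step 3 (fire T2): [12 2 1 0]
step 4 (fire T2): [14 1 1 0]
step 5 (fire T2): [16 0 1 0]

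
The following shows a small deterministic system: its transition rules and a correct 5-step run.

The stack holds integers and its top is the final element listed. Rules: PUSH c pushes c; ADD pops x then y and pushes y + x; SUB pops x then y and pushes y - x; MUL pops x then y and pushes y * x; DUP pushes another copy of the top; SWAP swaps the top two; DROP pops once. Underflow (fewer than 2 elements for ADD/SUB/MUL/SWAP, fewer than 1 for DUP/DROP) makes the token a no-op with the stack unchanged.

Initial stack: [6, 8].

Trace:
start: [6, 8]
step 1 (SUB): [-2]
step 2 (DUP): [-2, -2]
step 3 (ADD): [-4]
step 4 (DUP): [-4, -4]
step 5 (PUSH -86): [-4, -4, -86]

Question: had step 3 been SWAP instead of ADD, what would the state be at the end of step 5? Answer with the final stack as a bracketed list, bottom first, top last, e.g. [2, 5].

(re-executing from step 3 with the substitution; state before step 3: [-2, -2])
step 3 (SWAP): [-2, -2]
step 4 (DUP): [-2, -2, -2]
step 5 (PUSH -86): [-2, -2, -2, -86]

[-2, -2, -2, -86]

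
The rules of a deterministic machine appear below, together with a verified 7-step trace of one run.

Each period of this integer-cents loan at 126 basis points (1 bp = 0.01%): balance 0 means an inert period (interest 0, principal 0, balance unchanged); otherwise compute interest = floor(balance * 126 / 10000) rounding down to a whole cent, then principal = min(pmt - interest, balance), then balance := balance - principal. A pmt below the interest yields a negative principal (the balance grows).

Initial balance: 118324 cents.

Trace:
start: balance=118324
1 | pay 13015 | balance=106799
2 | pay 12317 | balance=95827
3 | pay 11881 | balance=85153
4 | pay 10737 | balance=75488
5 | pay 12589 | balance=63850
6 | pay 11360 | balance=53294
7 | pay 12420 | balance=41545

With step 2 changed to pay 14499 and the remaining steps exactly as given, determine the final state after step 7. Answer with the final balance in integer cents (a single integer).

(re-executing from step 2 with the substitution; state before step 2: balance=106799)
2 | pay 14499 | balance=93645
3 | pay 11881 | balance=82943
4 | pay 10737 | balance=73251
5 | pay 12589 | balance=61584
6 | pay 11360 | balance=50999
7 | pay 12420 | balance=39221

39221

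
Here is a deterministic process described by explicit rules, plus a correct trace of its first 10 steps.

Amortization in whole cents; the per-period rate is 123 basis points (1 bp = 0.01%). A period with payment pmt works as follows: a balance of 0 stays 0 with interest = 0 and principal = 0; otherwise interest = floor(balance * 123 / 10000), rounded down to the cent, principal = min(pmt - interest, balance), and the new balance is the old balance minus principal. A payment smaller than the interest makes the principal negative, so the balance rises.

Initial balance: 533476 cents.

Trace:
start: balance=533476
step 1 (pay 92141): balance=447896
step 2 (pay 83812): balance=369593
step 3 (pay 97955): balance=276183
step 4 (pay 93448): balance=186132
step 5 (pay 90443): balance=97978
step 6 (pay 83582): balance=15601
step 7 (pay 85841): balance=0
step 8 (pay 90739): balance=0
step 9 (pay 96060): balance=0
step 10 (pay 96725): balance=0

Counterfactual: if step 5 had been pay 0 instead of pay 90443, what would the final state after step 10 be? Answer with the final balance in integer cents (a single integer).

(re-executing from step 5 with the substitution; state before step 5: balance=186132)
step 5 (pay 0): balance=188421
step 6 (pay 83582): balance=107156
step 7 (pay 85841): balance=22633
step 8 (pay 90739): balance=0
step 9 (pay 96060): balance=0
step 10 (pay 96725): balance=0

0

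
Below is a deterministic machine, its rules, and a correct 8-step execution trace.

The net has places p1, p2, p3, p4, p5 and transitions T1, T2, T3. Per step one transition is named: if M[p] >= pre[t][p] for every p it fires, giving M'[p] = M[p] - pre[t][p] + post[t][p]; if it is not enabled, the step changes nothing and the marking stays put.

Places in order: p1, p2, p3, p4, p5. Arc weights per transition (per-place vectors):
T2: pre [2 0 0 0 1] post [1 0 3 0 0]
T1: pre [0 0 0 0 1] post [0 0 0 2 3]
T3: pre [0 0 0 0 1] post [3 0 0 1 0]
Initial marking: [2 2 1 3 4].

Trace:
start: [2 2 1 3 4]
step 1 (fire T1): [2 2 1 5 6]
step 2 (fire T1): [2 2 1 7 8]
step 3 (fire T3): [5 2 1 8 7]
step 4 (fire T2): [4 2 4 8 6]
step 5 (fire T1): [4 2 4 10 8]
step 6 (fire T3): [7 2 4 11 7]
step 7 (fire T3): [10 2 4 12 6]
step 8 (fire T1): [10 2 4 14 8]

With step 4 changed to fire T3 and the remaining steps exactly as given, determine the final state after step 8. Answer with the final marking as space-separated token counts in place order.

(re-executing from step 4 with the substitution; state before step 4: [5 2 1 8 7])
step 4 (fire T3): [8 2 1 9 6]
step 5 (fire T1): [8 2 1 11 8]
step 6 (fire T3): [11 2 1 12 7]
step 7 (fire T3): [14 2 1 13 6]
step 8 (fire T1): [14 2 1 15 8]

14 2 1 15 8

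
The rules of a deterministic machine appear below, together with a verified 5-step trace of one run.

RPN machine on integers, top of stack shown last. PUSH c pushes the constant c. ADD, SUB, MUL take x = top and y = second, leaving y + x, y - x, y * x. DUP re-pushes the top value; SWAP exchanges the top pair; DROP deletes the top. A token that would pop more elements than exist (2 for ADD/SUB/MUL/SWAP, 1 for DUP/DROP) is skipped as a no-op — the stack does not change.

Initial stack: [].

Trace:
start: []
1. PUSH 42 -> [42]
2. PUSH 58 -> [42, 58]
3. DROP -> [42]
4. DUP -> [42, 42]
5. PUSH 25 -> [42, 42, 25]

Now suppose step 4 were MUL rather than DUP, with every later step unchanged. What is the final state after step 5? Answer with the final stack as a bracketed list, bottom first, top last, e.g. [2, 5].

[42, 25]

(re-executing from step 4 with the substitution; state before step 4: [42])
4. MUL -> [42]
5. PUSH 25 -> [42, 25]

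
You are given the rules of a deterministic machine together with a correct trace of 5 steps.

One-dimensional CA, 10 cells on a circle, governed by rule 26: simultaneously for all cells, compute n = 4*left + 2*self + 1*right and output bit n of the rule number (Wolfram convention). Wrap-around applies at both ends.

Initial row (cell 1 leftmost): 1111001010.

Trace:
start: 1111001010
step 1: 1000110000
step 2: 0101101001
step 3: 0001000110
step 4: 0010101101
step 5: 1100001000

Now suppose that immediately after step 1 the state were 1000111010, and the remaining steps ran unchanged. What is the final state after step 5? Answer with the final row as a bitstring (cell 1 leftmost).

0101010110

state after step 1 := 1000111010
step 2: 0101100000
step 3: 1001010000
step 4: 0110001001
step 5: 0101010110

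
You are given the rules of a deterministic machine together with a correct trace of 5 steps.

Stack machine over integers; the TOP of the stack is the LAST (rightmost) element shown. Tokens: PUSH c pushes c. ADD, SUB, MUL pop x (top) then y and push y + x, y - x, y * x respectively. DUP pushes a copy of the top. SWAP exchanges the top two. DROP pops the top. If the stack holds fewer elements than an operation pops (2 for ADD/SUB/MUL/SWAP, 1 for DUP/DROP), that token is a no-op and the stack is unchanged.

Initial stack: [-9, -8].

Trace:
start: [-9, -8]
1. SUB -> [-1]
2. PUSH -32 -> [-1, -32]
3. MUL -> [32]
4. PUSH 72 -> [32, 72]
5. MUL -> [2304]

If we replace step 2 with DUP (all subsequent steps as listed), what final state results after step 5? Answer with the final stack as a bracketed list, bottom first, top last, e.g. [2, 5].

(re-executing from step 2 with the substitution; state before step 2: [-1])
2. DUP -> [-1, -1]
3. MUL -> [1]
4. PUSH 72 -> [1, 72]
5. MUL -> [72]

[72]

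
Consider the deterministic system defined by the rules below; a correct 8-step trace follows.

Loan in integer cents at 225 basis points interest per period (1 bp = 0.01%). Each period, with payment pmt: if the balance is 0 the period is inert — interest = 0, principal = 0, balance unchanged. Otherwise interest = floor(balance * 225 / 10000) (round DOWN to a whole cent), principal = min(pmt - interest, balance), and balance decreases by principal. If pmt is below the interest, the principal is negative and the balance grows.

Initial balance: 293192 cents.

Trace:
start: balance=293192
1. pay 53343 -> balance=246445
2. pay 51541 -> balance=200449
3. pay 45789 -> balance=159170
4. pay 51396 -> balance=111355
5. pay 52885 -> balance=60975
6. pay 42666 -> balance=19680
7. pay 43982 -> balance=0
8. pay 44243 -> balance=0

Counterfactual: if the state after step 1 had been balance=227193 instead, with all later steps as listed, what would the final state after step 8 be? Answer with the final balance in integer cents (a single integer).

0

state after step 1 := balance=227193
2. pay 51541 -> balance=180763
3. pay 45789 -> balance=139041
4. pay 51396 -> balance=90773
5. pay 52885 -> balance=39930
6. pay 42666 -> balance=0
7. pay 43982 -> balance=0
8. pay 44243 -> balance=0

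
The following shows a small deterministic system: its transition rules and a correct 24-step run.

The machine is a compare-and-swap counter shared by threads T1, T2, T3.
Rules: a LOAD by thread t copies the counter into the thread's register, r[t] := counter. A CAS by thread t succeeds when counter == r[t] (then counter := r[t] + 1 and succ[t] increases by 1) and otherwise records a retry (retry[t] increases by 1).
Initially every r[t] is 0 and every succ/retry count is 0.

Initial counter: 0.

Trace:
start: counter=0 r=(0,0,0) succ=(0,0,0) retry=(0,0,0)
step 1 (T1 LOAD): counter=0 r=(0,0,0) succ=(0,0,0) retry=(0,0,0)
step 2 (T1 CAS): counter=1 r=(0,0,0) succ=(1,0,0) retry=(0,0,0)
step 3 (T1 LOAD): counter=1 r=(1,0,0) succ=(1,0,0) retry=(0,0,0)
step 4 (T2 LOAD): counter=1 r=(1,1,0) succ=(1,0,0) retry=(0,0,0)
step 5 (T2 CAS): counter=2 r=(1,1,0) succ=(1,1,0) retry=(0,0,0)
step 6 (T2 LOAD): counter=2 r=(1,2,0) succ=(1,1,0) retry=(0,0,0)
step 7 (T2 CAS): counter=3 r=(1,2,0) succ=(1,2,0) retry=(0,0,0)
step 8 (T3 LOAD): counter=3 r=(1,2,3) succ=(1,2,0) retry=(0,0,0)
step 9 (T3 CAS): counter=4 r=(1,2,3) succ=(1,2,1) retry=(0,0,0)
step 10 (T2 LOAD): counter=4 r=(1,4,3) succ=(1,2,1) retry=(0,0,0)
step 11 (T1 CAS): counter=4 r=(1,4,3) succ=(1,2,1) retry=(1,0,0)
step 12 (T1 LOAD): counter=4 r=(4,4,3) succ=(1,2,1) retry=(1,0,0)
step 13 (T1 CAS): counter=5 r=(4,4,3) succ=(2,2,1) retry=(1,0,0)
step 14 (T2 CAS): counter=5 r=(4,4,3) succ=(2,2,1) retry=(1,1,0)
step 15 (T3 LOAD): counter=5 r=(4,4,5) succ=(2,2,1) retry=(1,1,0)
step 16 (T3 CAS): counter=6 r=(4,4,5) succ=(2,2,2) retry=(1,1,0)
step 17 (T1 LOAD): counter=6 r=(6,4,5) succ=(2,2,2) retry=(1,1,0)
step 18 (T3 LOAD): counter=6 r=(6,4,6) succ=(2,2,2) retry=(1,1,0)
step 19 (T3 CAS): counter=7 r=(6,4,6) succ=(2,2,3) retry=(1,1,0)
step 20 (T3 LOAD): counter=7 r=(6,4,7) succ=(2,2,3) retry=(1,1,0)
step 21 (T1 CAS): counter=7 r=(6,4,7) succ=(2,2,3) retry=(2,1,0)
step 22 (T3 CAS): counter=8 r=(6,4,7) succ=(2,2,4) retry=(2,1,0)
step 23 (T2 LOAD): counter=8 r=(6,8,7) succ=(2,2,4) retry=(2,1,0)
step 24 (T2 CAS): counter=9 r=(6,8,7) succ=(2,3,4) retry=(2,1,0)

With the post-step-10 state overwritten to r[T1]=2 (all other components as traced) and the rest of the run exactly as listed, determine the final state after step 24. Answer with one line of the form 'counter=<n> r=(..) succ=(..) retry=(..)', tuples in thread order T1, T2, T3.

counter=9 r=(6,8,7) succ=(2,3,4) retry=(2,1,0)

state after step 10 := counter=4 r=(2,4,3) succ=(1,2,1) retry=(0,0,0)
step 11 (T1 CAS): counter=4 r=(2,4,3) succ=(1,2,1) retry=(1,0,0)
step 12 (T1 LOAD): counter=4 r=(4,4,3) succ=(1,2,1) retry=(1,0,0)
step 13 (T1 CAS): counter=5 r=(4,4,3) succ=(2,2,1) retry=(1,0,0)
step 14 (T2 CAS): counter=5 r=(4,4,3) succ=(2,2,1) retry=(1,1,0)
step 15 (T3 LOAD): counter=5 r=(4,4,5) succ=(2,2,1) retry=(1,1,0)
step 16 (T3 CAS): counter=6 r=(4,4,5) succ=(2,2,2) retry=(1,1,0)
step 17 (T1 LOAD): counter=6 r=(6,4,5) succ=(2,2,2) retry=(1,1,0)
step 18 (T3 LOAD): counter=6 r=(6,4,6) succ=(2,2,2) retry=(1,1,0)
step 19 (T3 CAS): counter=7 r=(6,4,6) succ=(2,2,3) retry=(1,1,0)
step 20 (T3 LOAD): counter=7 r=(6,4,7) succ=(2,2,3) retry=(1,1,0)
step 21 (T1 CAS): counter=7 r=(6,4,7) succ=(2,2,3) retry=(2,1,0)
step 22 (T3 CAS): counter=8 r=(6,4,7) succ=(2,2,4) retry=(2,1,0)
step 23 (T2 LOAD): counter=8 r=(6,8,7) succ=(2,2,4) retry=(2,1,0)
step 24 (T2 CAS): counter=9 r=(6,8,7) succ=(2,3,4) retry=(2,1,0)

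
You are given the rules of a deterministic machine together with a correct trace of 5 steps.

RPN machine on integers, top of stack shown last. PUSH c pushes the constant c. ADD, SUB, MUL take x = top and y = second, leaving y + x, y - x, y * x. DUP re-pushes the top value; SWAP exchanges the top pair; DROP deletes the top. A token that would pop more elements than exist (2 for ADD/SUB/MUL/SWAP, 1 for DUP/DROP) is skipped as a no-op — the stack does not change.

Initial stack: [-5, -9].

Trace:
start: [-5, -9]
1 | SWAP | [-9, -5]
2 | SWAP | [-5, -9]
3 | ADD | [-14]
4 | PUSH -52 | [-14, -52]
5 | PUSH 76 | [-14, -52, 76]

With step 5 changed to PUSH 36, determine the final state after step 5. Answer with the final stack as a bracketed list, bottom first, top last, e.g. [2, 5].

[-14, -52, 36]

(re-executing from step 5 with the substitution; state before step 5: [-14, -52])
5 | PUSH 36 | [-14, -52, 36]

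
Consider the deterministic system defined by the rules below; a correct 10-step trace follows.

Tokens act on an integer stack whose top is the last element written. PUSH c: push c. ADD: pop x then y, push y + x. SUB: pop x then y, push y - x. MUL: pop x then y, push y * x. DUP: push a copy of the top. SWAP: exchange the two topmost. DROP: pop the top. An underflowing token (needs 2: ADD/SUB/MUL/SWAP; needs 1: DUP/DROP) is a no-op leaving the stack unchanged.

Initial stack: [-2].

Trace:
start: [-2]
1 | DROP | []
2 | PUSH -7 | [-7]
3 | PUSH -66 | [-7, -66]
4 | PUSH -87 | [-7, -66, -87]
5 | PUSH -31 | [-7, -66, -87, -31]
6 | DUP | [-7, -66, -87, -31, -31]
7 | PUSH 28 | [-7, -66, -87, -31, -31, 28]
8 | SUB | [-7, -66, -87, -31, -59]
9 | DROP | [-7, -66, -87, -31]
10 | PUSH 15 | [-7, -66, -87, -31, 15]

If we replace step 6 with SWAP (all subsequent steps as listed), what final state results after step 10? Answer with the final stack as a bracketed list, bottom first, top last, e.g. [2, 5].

(re-executing from step 6 with the substitution; state before step 6: [-7, -66, -87, -31])
6 | SWAP | [-7, -66, -31, -87]
7 | PUSH 28 | [-7, -66, -31, -87, 28]
8 | SUB | [-7, -66, -31, -115]
9 | DROP | [-7, -66, -31]
10 | PUSH 15 | [-7, -66, -31, 15]

[-7, -66, -31, 15]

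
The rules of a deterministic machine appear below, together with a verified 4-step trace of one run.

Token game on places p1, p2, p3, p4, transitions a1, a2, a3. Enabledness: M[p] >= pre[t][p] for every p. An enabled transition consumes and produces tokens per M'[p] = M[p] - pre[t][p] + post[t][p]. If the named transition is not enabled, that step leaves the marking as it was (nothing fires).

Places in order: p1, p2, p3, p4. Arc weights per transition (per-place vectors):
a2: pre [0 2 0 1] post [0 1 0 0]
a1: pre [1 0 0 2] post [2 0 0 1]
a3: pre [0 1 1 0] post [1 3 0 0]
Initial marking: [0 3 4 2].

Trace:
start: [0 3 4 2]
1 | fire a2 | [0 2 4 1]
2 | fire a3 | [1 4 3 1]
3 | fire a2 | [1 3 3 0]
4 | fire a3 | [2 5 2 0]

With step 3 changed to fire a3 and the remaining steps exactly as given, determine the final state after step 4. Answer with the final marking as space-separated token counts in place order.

3 8 1 1

(re-executing from step 3 with the substitution; state before step 3: [1 4 3 1])
3 | fire a3 | [2 6 2 1]
4 | fire a3 | [3 8 1 1]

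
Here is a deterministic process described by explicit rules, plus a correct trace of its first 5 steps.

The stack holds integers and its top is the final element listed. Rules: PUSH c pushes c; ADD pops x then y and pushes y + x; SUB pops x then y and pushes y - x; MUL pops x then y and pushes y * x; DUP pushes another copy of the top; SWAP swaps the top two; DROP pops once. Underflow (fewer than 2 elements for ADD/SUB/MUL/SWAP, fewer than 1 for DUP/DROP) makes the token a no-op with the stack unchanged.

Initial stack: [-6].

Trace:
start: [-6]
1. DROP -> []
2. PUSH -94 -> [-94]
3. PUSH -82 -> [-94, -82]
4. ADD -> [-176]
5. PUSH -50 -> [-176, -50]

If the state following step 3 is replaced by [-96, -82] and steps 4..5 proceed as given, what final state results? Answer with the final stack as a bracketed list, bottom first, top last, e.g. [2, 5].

[-178, -50]

state after step 3 := [-96, -82]
4. ADD -> [-178]
5. PUSH -50 -> [-178, -50]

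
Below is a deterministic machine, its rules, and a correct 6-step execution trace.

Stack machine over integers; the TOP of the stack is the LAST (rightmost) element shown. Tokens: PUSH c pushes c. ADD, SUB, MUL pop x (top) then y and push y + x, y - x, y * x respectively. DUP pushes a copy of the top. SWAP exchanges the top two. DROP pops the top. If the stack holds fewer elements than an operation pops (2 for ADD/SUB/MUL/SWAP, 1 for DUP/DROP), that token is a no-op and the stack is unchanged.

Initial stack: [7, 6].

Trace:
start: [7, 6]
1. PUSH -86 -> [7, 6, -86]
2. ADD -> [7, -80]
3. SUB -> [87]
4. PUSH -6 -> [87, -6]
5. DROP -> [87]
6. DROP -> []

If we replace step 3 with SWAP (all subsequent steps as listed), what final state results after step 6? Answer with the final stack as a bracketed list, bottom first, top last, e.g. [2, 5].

[-80]

(re-executing from step 3 with the substitution; state before step 3: [7, -80])
3. SWAP -> [-80, 7]
4. PUSH -6 -> [-80, 7, -6]
5. DROP -> [-80, 7]
6. DROP -> [-80]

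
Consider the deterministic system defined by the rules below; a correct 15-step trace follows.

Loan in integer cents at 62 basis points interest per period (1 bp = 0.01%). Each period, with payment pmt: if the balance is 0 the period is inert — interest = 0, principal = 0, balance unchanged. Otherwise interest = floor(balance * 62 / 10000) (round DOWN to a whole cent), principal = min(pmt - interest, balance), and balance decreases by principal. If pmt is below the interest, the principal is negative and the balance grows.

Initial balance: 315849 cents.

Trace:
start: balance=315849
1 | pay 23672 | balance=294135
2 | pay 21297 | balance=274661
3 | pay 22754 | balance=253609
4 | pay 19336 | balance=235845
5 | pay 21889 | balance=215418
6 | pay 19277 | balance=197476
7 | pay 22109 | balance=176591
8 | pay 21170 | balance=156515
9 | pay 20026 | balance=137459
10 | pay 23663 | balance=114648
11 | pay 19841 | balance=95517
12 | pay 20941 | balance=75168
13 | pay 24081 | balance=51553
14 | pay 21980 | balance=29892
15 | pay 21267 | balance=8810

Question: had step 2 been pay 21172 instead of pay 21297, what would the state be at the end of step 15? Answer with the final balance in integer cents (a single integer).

(re-executing from step 2 with the substitution; state before step 2: balance=294135)
2 | pay 21172 | balance=274786
3 | pay 22754 | balance=253735
4 | pay 19336 | balance=235972
5 | pay 21889 | balance=215546
6 | pay 19277 | balance=197605
7 | pay 22109 | balance=176721
8 | pay 21170 | balance=156646
9 | pay 20026 | balance=137591
10 | pay 23663 | balance=114781
11 | pay 19841 | balance=95651
12 | pay 20941 | balance=75303
13 | pay 24081 | balance=51688
14 | pay 21980 | balance=30028
15 | pay 21267 | balance=8947

8947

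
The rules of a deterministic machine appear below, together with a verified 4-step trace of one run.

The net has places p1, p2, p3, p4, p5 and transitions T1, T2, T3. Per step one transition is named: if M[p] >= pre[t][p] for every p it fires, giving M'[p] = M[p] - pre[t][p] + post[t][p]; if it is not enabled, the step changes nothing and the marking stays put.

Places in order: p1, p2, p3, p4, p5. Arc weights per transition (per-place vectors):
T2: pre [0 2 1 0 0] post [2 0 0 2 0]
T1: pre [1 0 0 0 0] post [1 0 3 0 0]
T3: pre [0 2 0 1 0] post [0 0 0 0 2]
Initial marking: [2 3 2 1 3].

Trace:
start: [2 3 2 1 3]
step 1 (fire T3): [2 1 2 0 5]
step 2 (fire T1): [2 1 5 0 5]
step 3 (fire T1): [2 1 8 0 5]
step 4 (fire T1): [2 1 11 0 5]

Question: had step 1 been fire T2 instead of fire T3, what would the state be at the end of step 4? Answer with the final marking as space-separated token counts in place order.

4 1 10 3 3

(re-executing from step 1 with the substitution; state before step 1: [2 3 2 1 3])
step 1 (fire T2): [4 1 1 3 3]
step 2 (fire T1): [4 1 4 3 3]
step 3 (fire T1): [4 1 7 3 3]
step 4 (fire T1): [4 1 10 3 3]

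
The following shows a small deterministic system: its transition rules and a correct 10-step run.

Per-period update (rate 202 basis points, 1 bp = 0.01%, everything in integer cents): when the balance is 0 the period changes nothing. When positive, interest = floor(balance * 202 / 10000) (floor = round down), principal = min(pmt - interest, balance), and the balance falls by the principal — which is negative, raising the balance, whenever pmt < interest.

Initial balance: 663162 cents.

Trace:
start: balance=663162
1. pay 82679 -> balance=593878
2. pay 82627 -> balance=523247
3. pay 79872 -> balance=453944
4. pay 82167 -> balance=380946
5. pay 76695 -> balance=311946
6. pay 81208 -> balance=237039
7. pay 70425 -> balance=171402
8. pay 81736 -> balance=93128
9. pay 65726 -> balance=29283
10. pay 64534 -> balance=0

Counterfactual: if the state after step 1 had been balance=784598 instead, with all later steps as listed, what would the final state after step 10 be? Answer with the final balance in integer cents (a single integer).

state after step 1 := balance=784598
2. pay 82627 -> balance=717819
3. pay 79872 -> balance=652446
4. pay 82167 -> balance=583458
5. pay 76695 -> balance=518548
6. pay 81208 -> balance=447814
7. pay 70425 -> balance=386434
8. pay 81736 -> balance=312503
9. pay 65726 -> balance=253089
10. pay 64534 -> balance=193667

193667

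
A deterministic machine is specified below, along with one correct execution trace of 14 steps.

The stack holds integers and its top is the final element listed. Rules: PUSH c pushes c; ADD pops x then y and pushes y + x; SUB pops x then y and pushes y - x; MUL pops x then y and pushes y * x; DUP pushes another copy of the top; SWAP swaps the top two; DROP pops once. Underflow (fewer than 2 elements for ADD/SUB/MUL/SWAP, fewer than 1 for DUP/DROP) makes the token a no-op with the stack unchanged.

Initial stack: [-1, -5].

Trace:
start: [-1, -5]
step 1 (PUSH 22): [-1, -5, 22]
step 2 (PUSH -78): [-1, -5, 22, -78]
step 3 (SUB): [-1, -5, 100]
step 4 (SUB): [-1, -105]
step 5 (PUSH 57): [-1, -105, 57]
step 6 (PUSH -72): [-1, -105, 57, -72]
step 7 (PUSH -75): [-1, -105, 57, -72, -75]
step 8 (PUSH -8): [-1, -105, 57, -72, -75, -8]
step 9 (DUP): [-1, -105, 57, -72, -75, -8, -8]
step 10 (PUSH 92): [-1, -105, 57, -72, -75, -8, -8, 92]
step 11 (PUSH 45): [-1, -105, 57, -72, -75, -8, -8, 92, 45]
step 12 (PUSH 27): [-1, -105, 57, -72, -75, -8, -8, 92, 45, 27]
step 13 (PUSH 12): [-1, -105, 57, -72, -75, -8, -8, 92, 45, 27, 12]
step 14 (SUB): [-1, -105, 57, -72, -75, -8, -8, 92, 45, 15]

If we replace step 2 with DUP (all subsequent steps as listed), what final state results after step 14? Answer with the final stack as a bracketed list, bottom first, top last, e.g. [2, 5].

(re-executing from step 2 with the substitution; state before step 2: [-1, -5, 22])
step 2 (DUP): [-1, -5, 22, 22]
step 3 (SUB): [-1, -5, 0]
step 4 (SUB): [-1, -5]
step 5 (PUSH 57): [-1, -5, 57]
step 6 (PUSH -72): [-1, -5, 57, -72]
step 7 (PUSH -75): [-1, -5, 57, -72, -75]
step 8 (PUSH -8): [-1, -5, 57, -72, -75, -8]
step 9 (DUP): [-1, -5, 57, -72, -75, -8, -8]
step 10 (PUSH 92): [-1, -5, 57, -72, -75, -8, -8, 92]
step 11 (PUSH 45): [-1, -5, 57, -72, -75, -8, -8, 92, 45]
step 12 (PUSH 27): [-1, -5, 57, -72, -75, -8, -8, 92, 45, 27]
step 13 (PUSH 12): [-1, -5, 57, -72, -75, -8, -8, 92, 45, 27, 12]
step 14 (SUB): [-1, -5, 57, -72, -75, -8, -8, 92, 45, 15]

[-1, -5, 57, -72, -75, -8, -8, 92, 45, 15]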